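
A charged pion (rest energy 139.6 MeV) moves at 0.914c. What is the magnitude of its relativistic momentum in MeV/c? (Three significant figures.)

With β = 0.914, γ = 1/√(1 − 0.914²) = 1/√0.164604 = 2.4648.
Momentum: p = γβ·mc = 2.4648 × 0.914 × 139.6 MeV/c = 314 MeV/c.

314 MeV/c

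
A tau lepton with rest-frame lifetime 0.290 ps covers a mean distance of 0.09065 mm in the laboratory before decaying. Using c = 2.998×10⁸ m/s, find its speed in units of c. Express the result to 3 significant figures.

Lab distance = (lab lifetime)·v = γτ·βc, so βγ = d/(cτ) = 9.065×10^-5/(2.998×10⁸ × 2.900×10^-13) = 1.0426.
With βγ = 1.0426: γ² = 1 + (βγ)² = 2.08701, and β = (βγ)/γ = 1.0426/1.44465 = 0.722.

0.722c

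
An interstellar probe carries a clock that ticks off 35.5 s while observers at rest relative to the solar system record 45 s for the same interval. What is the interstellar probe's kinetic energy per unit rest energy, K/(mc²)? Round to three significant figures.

0.268

γ = Δt/Δτ = 45/35.5 = 1.26761.
K/(mc²) = γ − 1 = 1.26761 − 1 = 0.268.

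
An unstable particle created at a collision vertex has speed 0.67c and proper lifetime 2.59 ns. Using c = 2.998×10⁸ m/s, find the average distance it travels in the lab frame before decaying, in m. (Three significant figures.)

β² = 0.4489, so γ = 1/√0.5511 = 1.3471.
Lab-frame lifetime: Δt = γτ = 1.3471 × 2.59 ns = 3.489 ns.
Distance: d = vΔt = 0.67 × 2.998×10⁸ m/s × 3.4890×10^-9 s = 0.701 m.

0.701 m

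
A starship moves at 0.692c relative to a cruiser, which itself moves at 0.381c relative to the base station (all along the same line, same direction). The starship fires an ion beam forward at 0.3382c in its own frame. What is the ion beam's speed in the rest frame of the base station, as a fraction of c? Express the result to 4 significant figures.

0.9224c

Compose velocities in two stages. Stage 1 (into S'): u₁ = (0.3382+0.692)/(1+0.3382×0.692) = 0.83482.
Stage 2 (into S): u = (0.83482+0.381)/(1+0.83482×0.381) = 0.92243, so the speed is 0.9224c.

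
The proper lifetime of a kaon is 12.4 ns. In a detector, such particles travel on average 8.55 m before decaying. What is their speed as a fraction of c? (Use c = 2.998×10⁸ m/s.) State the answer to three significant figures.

d = βγcτ ⇒ βγ = d/(cτ) = 8.550 m / (3.71752 m) = 2.2999.
β = (βγ)/√(1+(βγ)²) = 2.2999/√6.28954 = 0.917.

0.917c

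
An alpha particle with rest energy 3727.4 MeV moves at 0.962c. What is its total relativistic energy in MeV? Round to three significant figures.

13700 MeV

With β = 0.962, γ = 1/√(1 − 0.962²) = 1/√0.074556 = 3.6623.
Total energy: E = γmc² = 3.6623 × 3727.4 MeV = 13700 MeV.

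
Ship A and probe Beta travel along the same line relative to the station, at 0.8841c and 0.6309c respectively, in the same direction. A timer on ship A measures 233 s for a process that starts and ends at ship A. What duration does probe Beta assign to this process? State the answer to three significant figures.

284 s

Speed of ship A in probe Beta's frame: u = (v_A − v_B)/(1 − v_A v_B/c²) = (0.8841 − 0.6309)/(1 − 0.8841×0.6309) = 0.2532/0.44222131 = 0.57256; |u| = 0.57256c.
γ for this relative speed: γ = 1/√(1 − 0.327825) = 1.2197.
The clock on ship A records proper time, so probe Beta measures Δt = γΔτ = 1.2197 × 233 = 284 s.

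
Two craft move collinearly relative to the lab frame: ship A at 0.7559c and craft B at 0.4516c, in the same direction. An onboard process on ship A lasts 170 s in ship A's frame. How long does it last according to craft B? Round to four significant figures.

The velocity of ship A relative to craft B is (0.7559 − 0.4516)c / (1 − 0.7559×0.4516) = 0.46202c; relative speed 0.46202c.
At |u| = 0.46202c, γ = (1 − 0.213462)^(−1/2) = 1.1276.
The clock on ship A records proper time, so craft B measures Δt = γΔτ = 1.1276 × 170 = 191.7 s.

191.7 s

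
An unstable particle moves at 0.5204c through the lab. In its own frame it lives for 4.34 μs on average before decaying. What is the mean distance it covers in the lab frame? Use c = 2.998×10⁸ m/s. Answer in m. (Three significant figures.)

793 m

Lorentz factor: γ = (1 − 0.27081616)^(−1/2) = 1.1711.
Lab-frame lifetime: Δt = γτ = 1.1711 × 4.34 μs = 5.0826 μs.
Distance: d = vΔt = 0.5204 × 2.998×10⁸ m/s × 5.0826×10^-6 s = 793 m.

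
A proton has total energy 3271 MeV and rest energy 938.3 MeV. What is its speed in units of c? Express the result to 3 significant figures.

γ = E/(mc²) = 3271/938.3 = 3.4861.
β = √(1 − 1/γ²) = √(1 − 0.0822849) = √0.9177151 = 0.958.

0.958c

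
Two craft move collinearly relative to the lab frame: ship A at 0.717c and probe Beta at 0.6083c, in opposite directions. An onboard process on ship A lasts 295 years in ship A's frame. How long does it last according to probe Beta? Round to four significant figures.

Transform ship A's velocity into probe Beta's frame: (0.717 + 0.6083)/(1 + 0.717·0.6083) = 1.3253/1.4361511, so the relative speed is 0.92281c.
At |u| = 0.92281c, γ = (1 − 0.851578)^(−1/2) = 2.5957.
Ship A's interval is proper; time dilation gives Δt_B = γΔτ = 2.5957 × 295 years = 765.7 years.

765.7 years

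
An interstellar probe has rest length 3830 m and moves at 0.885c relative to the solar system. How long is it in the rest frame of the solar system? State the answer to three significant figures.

1780 m

Lorentz factor: γ = (1 − 0.783225)^(−1/2) = 2.1478.
Length contraction: L = L₀/γ = 3830/2.1478 = 1780 m.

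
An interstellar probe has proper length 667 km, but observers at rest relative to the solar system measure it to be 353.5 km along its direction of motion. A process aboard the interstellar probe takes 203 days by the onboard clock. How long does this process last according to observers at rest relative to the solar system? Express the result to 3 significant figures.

383 days

From L = L₀/γ: γ = 667/353.5 = 1.88685.
Δt = γΔτ = 1.88685 × 203 = 383 days.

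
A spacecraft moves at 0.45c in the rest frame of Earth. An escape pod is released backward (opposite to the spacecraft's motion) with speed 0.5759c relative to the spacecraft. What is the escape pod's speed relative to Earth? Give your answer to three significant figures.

In units of c, u = (u' + v)/(1 + u'v) with u' = −0.5759 and v = 0.45.
Numerator: −0.5759 + 0.45 = −0.1259. Denominator: 1 + (−0.5759)(0.45) = 0.740845.
u = −0.1259/0.740845 = −0.16994, so the speed is 0.170c.

0.170c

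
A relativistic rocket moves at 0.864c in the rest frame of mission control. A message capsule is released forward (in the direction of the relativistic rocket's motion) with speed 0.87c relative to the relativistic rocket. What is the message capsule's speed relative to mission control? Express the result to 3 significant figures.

0.990c

Relativistic velocity addition: u = (u' + v)/(1 + u'v/c²), with u' = 0.87c and v = 0.864c.
Numerator: 0.87 + 0.864 = 1.734. Denominator: 1 + (0.87)(0.864) = 1.75168.
u = 1.734/1.75168 = 0.98991, so the speed is 0.990c.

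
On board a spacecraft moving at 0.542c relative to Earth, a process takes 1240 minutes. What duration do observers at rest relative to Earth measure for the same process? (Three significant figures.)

Lorentz factor: γ = (1 − 0.293764)^(−1/2) = 1.1899.
The onboard clock measures proper time, so the interval in the rest frame of Earth is dilated: Δt = γ·Δτ = 1.1899 × 1240 minutes = 1480 minutes.

1480 minutes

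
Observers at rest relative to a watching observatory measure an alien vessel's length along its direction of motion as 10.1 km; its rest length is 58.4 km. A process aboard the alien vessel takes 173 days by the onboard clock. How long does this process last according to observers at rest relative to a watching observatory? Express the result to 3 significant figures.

1000 days

From L = L₀/γ: γ = 58.4/10.1 = 5.78218.
The same γ dilates the second interval: 5.78218 × 173 days = 1000 days.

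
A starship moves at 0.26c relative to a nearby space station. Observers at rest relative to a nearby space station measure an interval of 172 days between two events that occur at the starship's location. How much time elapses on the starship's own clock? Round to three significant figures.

β² = 0.0676, so γ = 1/√0.9324 = 1.0356.
The moving clock records proper time: Δτ = Δt/γ = 172/1.0356 = 166 days.

166 days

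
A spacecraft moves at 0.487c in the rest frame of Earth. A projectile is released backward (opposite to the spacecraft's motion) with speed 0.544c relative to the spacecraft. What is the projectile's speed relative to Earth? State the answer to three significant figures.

0.0775c

Relativistic velocity addition: u = (u' + v)/(1 + u'v/c²), with u' = −0.544c and v = 0.487c.
Numerator: −0.544 + 0.487 = −0.057. Denominator: 1 + (−0.544)(0.487) = 0.735072.
u = −0.057/0.735072 = −0.077543, so the speed is 0.0775c.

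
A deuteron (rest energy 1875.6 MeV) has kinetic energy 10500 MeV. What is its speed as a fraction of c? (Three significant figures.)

γ = 1 + K/(mc²) = 1 + 10500/1875.6 = 6.5982.
β = √(1 − 1/γ²) = √(1 − 0.0229694) = √0.9770306 = 0.988.

0.988c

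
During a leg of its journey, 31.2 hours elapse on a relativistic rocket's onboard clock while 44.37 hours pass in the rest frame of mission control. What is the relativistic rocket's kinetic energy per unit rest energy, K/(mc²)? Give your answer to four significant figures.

From Δt = γΔτ: γ = 44.37/31.2 = 1.42212.
K/(mc²) = γ − 1 = 1.42212 − 1 = 0.4221.

0.4221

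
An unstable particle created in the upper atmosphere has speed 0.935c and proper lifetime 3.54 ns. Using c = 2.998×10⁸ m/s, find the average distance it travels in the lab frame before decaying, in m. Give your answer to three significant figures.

Lorentz factor: γ = (1 − 0.874225)^(−1/2) = 2.8197.
Lab-frame lifetime: Δt = γτ = 2.8197 × 3.54 ns = 9.9817 ns.
Distance: d = vΔt = 0.935 × 2.998×10⁸ m/s × 9.9817×10^-9 s = 2.80 m.

2.80 m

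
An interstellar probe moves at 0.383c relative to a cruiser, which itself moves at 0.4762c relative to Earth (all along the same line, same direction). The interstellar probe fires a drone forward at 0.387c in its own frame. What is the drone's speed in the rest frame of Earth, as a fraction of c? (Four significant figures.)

0.8692c

Apply u = (u'+v)/(1+u'v) twice. Drone in the cruiser frame: (0.387+0.383)/(1+0.387·0.383) = 0.77/1.148221 = 0.6706c.
That velocity, transformed to the rest frame of Earth: (0.6706+0.4762)/(1+0.6706·0.4762) = 1.1468/1.31933972 = 0.86922c.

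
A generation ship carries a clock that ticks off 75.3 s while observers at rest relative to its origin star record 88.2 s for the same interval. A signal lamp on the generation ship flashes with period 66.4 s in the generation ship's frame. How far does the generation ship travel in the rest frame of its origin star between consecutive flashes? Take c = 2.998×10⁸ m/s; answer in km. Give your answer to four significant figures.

From Δt = γΔτ: γ = 88.2/75.3 = 1.17131.
β = √(1 − 1/γ²) = 0.52069. Lab-frame period = γτ = 1.17131×66.4 s = 77.775 s. Distance = βc × γτ = 0.52069 × 2.998×10⁸ m/s × 77.775 s = 1.2141×10^10 m = 1.214×10^7 km.

1.214×10^7 km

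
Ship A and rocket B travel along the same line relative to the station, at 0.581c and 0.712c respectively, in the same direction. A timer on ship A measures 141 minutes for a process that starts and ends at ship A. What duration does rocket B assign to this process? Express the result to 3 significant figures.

The velocity of ship A relative to rocket B is (0.581 − 0.712)c / (1 − 0.581×0.712) = −0.22342c; relative speed 0.22342c.
At |u| = 0.22342c, γ = (1 − 0.0499165)^(−1/2) = 1.0259.
The clock on ship A records proper time, so rocket B measures Δt = γΔτ = 1.0259 × 141 = 145 minutes.

145 minutes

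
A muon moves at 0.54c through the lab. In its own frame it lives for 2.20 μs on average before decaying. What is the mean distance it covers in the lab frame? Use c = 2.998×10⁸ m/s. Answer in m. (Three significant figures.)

With β = 0.54, γ = 1/√(1 − 0.54²) = 1/√0.7084 = 1.1881.
Lab-frame lifetime: Δt = γτ = 1.1881 × 2.20 μs = 2.6138 μs.
Distance: d = vΔt = 0.54 × 2.998×10⁸ m/s × 2.6138×10^-6 s = 423 m.

423 m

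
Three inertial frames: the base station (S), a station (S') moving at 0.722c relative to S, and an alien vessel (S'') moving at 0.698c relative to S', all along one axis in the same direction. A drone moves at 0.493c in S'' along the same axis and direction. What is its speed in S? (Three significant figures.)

0.981c

Compose velocities in two stages. Stage 1 (into S'): u₁ = (0.493+0.698)/(1+0.493×0.698) = 0.88609.
Stage 2 (into S): u = (0.88609+0.722)/(1+0.88609×0.722) = 0.98069, so the speed is 0.981c.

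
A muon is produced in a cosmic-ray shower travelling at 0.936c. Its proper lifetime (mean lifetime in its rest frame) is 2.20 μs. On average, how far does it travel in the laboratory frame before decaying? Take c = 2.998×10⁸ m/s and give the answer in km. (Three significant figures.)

With β = 0.936, γ = 1/√(1 − 0.936²) = 1/√0.123904 = 2.8409.
Lab-frame lifetime: Δt = γτ = 2.8409 × 2.20 μs = 6.25 μs.
Distance: d = vΔt = 0.936 × 2.998×10⁸ m/s × 6.2500×10^-6 s = 1750 m = 1.75 km.

1.75 km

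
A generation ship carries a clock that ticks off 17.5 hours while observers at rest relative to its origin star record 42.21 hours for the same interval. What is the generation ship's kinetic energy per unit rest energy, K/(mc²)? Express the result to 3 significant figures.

From Δt = γΔτ: γ = 42.21/17.5 = 2.412.
K/(mc²) = γ − 1 = 2.412 − 1 = 1.41.

1.41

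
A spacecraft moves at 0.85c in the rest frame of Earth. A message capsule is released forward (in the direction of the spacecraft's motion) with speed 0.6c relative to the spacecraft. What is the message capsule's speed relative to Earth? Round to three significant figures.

In units of c, u = (u' + v)/(1 + u'v) with u' = 0.6 and v = 0.85.
Numerator: 0.6 + 0.85 = 1.45. Denominator: 1 + (0.6)(0.85) = 1.51.
u = 1.45/1.51 = 0.96026, so the speed is 0.960c.

0.960c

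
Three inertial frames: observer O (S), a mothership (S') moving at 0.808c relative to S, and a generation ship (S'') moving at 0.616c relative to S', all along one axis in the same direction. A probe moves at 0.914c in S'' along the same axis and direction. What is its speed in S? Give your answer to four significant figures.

Compose velocities in two stages. Stage 1 (into S'): u₁ = (0.914+0.616)/(1+0.914×0.616) = 0.97887.
Stage 2 (into S): u = (0.97887+0.808)/(1+0.97887×0.808) = 0.99773, so the speed is 0.9977c.

0.9977c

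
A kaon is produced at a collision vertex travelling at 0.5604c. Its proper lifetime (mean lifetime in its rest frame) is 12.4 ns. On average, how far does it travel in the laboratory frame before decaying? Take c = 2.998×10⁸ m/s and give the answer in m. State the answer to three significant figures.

γ = 1/√(1 − β²) = 1/√(1 − 0.31404816) = 1/√0.68595184 = 1/0.828222 = 1.2074.
Lab-frame lifetime: Δt = γτ = 1.2074 × 12.4 ns = 14.972 ns.
Distance: d = vΔt = 0.5604 × 2.998×10⁸ m/s × 1.4972×10^-8 s = 2.52 m.

2.52 m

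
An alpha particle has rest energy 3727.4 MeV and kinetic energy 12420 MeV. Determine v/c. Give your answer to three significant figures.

0.973

K = (γ−1)mc², so γ = 1 + 12420/3727.4 = 4.3321.
Then v/c = √(1 − γ⁻²) = √(1 − 0.0532848) = √0.9467152 = 0.973.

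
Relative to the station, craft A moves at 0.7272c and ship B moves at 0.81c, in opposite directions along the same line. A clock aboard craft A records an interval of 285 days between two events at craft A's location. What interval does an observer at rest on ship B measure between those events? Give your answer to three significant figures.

Transform craft A's velocity into ship B's frame: (0.7272 + 0.81)/(1 + 0.7272·0.81) = 1.5372/1.589032, so the relative speed is 0.96738c.
At |u| = 0.96738c, γ = (1 − 0.935824)^(−1/2) = 3.9474.
Craft A's interval is proper; time dilation gives Δt_B = γΔτ = 3.9474 × 285 days = 1130 days.

1130 days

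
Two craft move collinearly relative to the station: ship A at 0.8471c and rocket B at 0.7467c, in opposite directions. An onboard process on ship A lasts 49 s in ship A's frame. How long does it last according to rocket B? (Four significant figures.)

226.3 s

Speed of ship A in rocket B's frame: u = (v_A + v_B)/(1 + v_A v_B/c²) = (0.8471 + 0.7467)/(1 + 0.8471×0.7467) = 1.5938/1.63252957 = 0.97628; |u| = 0.97628c.
At |u| = 0.97628c, γ = (1 − 0.953123)^(−1/2) = 4.6187.
Ship A's interval is proper; time dilation gives Δt_B = γΔτ = 4.6187 × 49 s = 226.3 s.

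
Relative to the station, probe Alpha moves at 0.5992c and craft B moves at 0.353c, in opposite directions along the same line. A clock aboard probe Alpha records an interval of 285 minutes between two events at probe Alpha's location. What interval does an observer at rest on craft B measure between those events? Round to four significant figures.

The velocity of probe Alpha relative to craft B is (0.5992 + 0.353)c / (1 + 0.5992×0.353) = 0.78596c; relative speed 0.78596c.
γ for this relative speed: γ = 1/√(1 − 0.617733) = 1.6174.
Probe Alpha's interval is proper; time dilation gives Δt_B = γΔτ = 1.6174 × 285 minutes = 461.0 minutes.

461.0 minutes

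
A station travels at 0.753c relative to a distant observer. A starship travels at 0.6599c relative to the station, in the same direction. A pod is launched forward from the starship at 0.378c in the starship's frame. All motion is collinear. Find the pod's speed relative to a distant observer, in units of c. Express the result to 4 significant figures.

0.9743c

Compose velocities in two stages. Stage 1 (into S'): u₁ = (0.378+0.6599)/(1+0.378×0.6599) = 0.83069.
Stage 2 (into S): u = (0.83069+0.753)/(1+0.83069×0.753) = 0.97427, so the speed is 0.9743c.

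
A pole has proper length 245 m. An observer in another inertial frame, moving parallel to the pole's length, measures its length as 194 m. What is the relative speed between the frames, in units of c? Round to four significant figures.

Length contraction gives γ = L₀/L = 245/194 = 1.2629.
β = √(1 − 1/γ²) = √0.373008 = 0.6107.

0.6107c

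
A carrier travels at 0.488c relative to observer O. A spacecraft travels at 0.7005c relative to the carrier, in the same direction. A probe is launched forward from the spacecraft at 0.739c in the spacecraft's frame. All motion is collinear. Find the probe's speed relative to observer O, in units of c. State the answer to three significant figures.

0.982c

First combine the probe and spacecraft (S''→S'): u₁ = (0.739 + 0.7005)/(1 + 0.739×0.7005) = 1.4395/1.5176695 = 0.94849.
Then combine with the carrier (S'→S): u = (0.94849 + 0.488)/(1 + 0.94849×0.488) = 1.43649/1.46286312 = 0.98197.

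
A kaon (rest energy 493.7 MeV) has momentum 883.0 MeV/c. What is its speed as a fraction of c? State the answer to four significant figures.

0.8728c

pc/(mc²) = 883.0/493.7 = 1.7885 = βγ = β/√(1−β²).
So β² = x²/(1 + x²) with x = 1.7885: x² = 3.19873, β² = 3.19873/4.19873 = 0.761833, β = 0.8728.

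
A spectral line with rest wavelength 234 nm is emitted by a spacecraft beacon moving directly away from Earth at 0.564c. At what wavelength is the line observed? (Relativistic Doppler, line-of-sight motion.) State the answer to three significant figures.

Relativistic Doppler for wavelength: λ_obs = λ_src · √((1+β)/(1−β)).
With β = 0.564: factor = √(1.564/0.436) = 1.894.
λ_obs = 234 × 1.894 = 443 nm.

443 nm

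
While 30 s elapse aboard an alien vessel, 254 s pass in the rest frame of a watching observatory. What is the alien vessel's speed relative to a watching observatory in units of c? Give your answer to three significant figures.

0.993c

γ = Δt/Δτ = 254/30 = 8.4667.
β = √(1 − 1/γ²) = √(1 − 0.0139499) = √0.9860501 = 0.993.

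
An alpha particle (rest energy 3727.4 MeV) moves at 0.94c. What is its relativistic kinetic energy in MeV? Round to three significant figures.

β² = 0.8836, so γ = 1/√0.1164 = 2.9311.
Kinetic energy: K = (γ − 1)mc² = (2.9311 − 1) × 3727.4 MeV = 1.9311 × 3727.4 = 7200 MeV.

7200 MeV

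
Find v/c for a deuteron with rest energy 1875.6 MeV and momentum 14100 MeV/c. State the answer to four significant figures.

βγ = pc/(mc²) = 14100/1875.6 = 7.5176.
Since γ² = 1 + (βγ)² = 57.5143, γ = √57.5143 = 7.58382, and β = (βγ)/γ = 7.5176/7.58382 = 0.9913.

0.9913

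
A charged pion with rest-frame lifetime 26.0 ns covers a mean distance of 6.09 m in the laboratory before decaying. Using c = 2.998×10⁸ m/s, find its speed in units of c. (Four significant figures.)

0.6157c

d = βγcτ ⇒ βγ = d/(cτ) = 6.090 m / (7.7948 m) = 0.78129.
β = (βγ)/√(1+(βγ)²) = 0.78129/√1.610414 = 0.6157.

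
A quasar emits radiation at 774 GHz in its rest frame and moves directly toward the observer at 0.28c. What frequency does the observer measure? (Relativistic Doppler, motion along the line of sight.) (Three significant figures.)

1030 GHz

Relativistic Doppler (source moving toward): f_obs = f_src · √((1+β)/(1−β)).
With β = 0.28: factor = √(1.28/0.72) = 1.3333.
f_obs = 774 × 1.3333 = 1030 GHz.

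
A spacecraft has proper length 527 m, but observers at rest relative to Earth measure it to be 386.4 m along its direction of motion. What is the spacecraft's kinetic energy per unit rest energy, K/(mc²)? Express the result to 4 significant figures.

0.3639

From L = L₀/γ: γ = 527/386.4 = 1.36387.
Since K = (γ−1)mc², K/(mc²) = 1.36387 − 1 = 0.3639.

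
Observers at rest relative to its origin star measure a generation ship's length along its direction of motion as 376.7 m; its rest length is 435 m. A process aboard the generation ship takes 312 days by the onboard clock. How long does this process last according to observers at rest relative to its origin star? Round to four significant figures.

360.3 days

γ = L₀/L = 435/376.7 = 1.15477.
The same γ dilates the second interval: 1.15477 × 312 days = 360.3 days.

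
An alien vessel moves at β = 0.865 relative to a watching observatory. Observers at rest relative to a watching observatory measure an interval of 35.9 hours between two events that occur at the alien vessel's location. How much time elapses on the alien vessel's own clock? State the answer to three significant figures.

18.0 hours

Lorentz factor: γ = (1 − 0.748225)^(−1/2) = 1.9929.
The moving clock records proper time: Δτ = Δt/γ = 35.9/1.9929 = 18.0 hours.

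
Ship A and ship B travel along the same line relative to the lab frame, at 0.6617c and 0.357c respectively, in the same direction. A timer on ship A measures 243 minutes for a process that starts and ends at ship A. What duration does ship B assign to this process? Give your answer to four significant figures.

The velocity of ship A relative to ship B is (0.6617 − 0.357)c / (1 − 0.6617×0.357) = 0.39894c; relative speed 0.39894c.
At |u| = 0.39894c, γ = (1 − 0.159153)^(−1/2) = 1.0905.
Ship A's interval is proper; time dilation gives Δt_B = γΔτ = 1.0905 × 243 minutes = 265.0 minutes.

265.0 minutes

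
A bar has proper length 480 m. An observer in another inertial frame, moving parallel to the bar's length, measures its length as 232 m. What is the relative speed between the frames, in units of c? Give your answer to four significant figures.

Length contraction gives γ = L₀/L = 480/232 = 2.069.
β = √(1 − 1/γ²) = √0.766397 = 0.8754.

0.8754c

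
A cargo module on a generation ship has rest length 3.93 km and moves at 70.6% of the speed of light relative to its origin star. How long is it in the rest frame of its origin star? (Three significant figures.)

γ = 1/√(1 − β²) = 1/√(1 − 0.498436) = 1/√0.501564 = 1/0.708212 = 1.412.
Length contraction: L = L₀/γ = 3.93/1.412 = 2.78 km.

2.78 km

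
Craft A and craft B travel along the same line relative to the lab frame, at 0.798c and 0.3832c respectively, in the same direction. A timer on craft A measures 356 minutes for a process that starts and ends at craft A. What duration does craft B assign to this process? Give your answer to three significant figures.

444 minutes

Transform craft A's velocity into craft B's frame: (0.798 − 0.3832)/(1 − 0.798·0.3832) = 0.4148/0.6942064, so the relative speed is 0.59752c.
γ for this relative speed: γ = 1/√(1 − 0.35703) = 1.2471.
Craft A's interval is proper; time dilation gives Δt_B = γΔτ = 1.2471 × 356 minutes = 444 minutes.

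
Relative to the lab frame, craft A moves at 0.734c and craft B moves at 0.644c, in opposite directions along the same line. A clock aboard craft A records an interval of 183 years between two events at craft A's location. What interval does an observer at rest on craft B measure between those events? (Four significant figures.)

518.7 years

The velocity of craft A relative to craft B is (0.734 + 0.644)c / (1 + 0.734×0.644) = 0.9357c; relative speed 0.9357c.
At |u| = 0.9357c, γ = (1 − 0.875534)^(−1/2) = 2.8345.
Craft A's interval is proper; time dilation gives Δt_B = γΔτ = 2.8345 × 183 years = 518.7 years.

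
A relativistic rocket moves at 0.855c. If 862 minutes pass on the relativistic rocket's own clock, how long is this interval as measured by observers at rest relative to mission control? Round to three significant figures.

1660 minutes

γ = 1/√(1 − β²) = 1/√(1 − 0.731025) = 1/√0.268975 = 1/0.518628 = 1.9282.
Time dilation: Δt = γ·Δτ = 1.9282 × 862 = 1660 minutes.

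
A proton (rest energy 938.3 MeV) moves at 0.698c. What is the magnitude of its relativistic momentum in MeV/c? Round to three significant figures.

With β = 0.698, γ = 1/√(1 − 0.698²) = 1/√0.512796 = 1.3965.
Momentum: p = γβ·mc = 1.3965 × 0.698 × 938.3 MeV/c = 915 MeV/c.

915 MeV/c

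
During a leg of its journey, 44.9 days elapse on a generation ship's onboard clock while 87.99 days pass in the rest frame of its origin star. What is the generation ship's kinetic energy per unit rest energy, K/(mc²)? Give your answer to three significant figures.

The time-dilation ratio gives γ = 87.99/44.9 = 1.95969.
Since K = (γ−1)mc², K/(mc²) = 1.95969 − 1 = 0.960.

0.960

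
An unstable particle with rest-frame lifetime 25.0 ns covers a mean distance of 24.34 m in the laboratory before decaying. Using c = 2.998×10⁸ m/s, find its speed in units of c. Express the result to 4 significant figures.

d = βγcτ ⇒ βγ = d/(cτ) = 24.34 m / (7.495 m) = 3.2475.
β = (βγ)/√(1+(βγ)²) = 3.2475/√11.5463 = 0.9557.

0.9557c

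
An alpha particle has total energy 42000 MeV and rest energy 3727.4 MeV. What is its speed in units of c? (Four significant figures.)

Total energy E = γmc² gives γ = 42000/3727.4 = 11.268.
Hence β = √(1 − 1/γ²) = √(1 − 0.00787601) = √0.99212399 = 0.9961.

0.9961c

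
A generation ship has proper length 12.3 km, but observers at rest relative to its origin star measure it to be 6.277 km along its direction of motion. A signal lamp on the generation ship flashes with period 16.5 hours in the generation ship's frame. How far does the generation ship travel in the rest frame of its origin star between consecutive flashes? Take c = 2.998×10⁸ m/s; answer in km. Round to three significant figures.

From L = L₀/γ: γ = 12.3/6.277 = 1.95953.
β = √(1 − 1/γ²) = 0.85998. Lab-frame period = γτ = 1.95953×16.5 hours = 32.332 hours. Distance = βc × γτ = 0.85998 × 2.998×10⁸ m/s × 116395.2 s = 3.0009×10^13 m = 3.00×10^10 km.

3.00×10^10 km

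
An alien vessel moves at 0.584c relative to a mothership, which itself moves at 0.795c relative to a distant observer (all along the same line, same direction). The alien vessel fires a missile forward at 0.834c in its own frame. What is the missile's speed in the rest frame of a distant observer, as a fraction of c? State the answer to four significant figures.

First combine the missile and alien vessel (S''→S'): u₁ = (0.834 + 0.584)/(1 + 0.834×0.584) = 1.418/1.487056 = 0.95356.
Then combine with the mothership (S'→S): u = (0.95356 + 0.795)/(1 + 0.95356×0.795) = 1.74856/1.7580802 = 0.99458.

0.9946c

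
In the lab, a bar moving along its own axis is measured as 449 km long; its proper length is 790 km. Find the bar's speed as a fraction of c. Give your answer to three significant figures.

Length contraction gives γ = L₀/L = 790/449 = 1.7595.
β = √(1 − 1/γ²) = √0.676986 = 0.823.

0.823c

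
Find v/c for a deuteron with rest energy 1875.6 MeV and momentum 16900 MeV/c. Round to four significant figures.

βγ = pc/(mc²) = 16900/1875.6 = 9.0104.
Since γ² = 1 + (βγ)² = 82.1873, γ = √82.1873 = 9.06572, and β = (βγ)/γ = 9.0104/9.06572 = 0.9939.

0.9939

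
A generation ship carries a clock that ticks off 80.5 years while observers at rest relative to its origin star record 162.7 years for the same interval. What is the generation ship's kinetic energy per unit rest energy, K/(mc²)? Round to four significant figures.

γ = Δt/Δτ = 162.7/80.5 = 2.02112.
K/(mc²) = γ − 1 = 2.02112 − 1 = 1.021.

1.021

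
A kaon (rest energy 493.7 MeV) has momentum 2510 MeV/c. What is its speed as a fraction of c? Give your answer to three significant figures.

pc/(mc²) = 2510/493.7 = 5.0841 = βγ = β/√(1−β²).
So β² = x²/(1 + x²) with x = 5.0841: x² = 25.8481, β² = 25.8481/26.8481 = 0.962753, β = 0.981.

0.981c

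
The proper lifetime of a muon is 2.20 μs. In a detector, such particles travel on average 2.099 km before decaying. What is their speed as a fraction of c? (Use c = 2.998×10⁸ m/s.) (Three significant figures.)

d = βγcτ ⇒ βγ = d/(cτ) = 2099 m / (659.56 m) = 3.1824.
β = (βγ)/√(1+(βγ)²) = 3.1824/√11.1277 = 0.954.

0.954c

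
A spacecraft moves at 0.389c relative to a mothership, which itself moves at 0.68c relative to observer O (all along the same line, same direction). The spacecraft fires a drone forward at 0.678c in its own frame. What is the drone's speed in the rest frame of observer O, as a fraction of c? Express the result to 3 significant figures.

0.968c

Apply u = (u'+v)/(1+u'v) twice. Drone in the mothership frame: (0.678+0.389)/(1+0.678·0.389) = 1.067/1.263742 = 0.84432c.
That velocity, transformed to the rest frame of observer O: (0.84432+0.68)/(1+0.84432·0.68) = 1.52432/1.5741376 = 0.96835c.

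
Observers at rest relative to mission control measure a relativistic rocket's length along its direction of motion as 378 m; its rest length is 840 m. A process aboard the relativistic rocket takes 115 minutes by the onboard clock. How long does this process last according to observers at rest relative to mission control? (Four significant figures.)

γ = L₀/L = 840/378 = 2.22222.
Δt = γΔτ = 2.22222 × 115 = 255.6 minutes.

255.6 minutes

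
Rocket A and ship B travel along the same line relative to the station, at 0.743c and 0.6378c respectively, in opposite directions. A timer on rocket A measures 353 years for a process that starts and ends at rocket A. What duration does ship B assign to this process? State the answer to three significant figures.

1010 years

Transform rocket A's velocity into ship B's frame: (0.743 + 0.6378)/(1 + 0.743·0.6378) = 1.3808/1.4738854, so the relative speed is 0.93684c.
γ for this relative speed: γ = 1/√(1 − 0.877669) = 2.8591.
Rocket A's interval is proper; time dilation gives Δt_B = γΔτ = 2.8591 × 353 years = 1010 years.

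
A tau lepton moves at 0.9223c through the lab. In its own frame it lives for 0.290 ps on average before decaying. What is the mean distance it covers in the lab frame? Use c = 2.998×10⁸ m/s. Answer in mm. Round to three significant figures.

0.207 mm

γ = 1/√(1 − β²) = 1/√(1 − 0.85063729) = 1/√0.14936271 = 1/0.386475 = 2.5875.
Lab-frame lifetime: Δt = γτ = 2.5875 × 0.290 ps = 0.75037 ps.
Distance: d = vΔt = 0.9223 × 2.998×10⁸ m/s × 7.5037×10^-13 s = 2.07×10^-4 m = 0.207 mm.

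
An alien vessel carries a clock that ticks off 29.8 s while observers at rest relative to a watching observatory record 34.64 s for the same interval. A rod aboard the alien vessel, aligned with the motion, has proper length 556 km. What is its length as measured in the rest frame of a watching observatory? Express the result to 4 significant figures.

γ = Δt/Δτ = 34.64/29.8 = 1.16242.
The rod contracts by the same γ: 556 km / 1.16242 = 478.3 km.

478.3 km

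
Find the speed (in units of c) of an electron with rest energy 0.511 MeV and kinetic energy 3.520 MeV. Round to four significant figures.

0.9919c

K = (γ−1)mc², so γ = 1 + 3.520/0.511 = 7.8885.
Then v/c = √(1 − γ⁻²) = √(1 − 0.0160698) = √0.9839302 = 0.9919.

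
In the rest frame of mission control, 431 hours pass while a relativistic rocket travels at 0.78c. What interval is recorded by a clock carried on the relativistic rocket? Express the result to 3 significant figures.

270 hours

γ = 1/√(1 − β²) = 1/√(1 − 0.6084) = 1/√0.3916 = 1/0.62578 = 1.598.
The relativistic rocket's clock runs slow as seen from mission control, so Δτ = Δt/γ = 431/1.598 = 270 hours.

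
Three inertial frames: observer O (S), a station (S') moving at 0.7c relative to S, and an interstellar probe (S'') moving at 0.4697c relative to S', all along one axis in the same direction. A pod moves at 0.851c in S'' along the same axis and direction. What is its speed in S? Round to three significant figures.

Compose velocities in two stages. Stage 1 (into S'): u₁ = (0.851+0.4697)/(1+0.851×0.4697) = 0.94355.
Stage 2 (into S): u = (0.94355+0.7)/(1+0.94355×0.7) = 0.9898, so the speed is 0.990c.

0.990c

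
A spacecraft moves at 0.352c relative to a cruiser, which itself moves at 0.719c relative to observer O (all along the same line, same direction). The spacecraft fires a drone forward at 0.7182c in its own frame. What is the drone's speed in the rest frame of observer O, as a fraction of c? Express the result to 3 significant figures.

Apply u = (u'+v)/(1+u'v) twice. Drone in the cruiser frame: (0.7182+0.352)/(1+0.7182·0.352) = 1.0702/1.2528064 = 0.85424c.
That velocity, transformed to the rest frame of observer O: (0.85424+0.719)/(1+0.85424·0.719) = 1.57324/1.61419856 = 0.97463c.

0.975c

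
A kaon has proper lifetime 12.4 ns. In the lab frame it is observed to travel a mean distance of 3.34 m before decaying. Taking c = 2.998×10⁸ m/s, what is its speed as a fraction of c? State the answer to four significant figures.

0.6683c

d = βγcτ ⇒ βγ = d/(cτ) = 3.340 m / (3.71752 m) = 0.89845.
β = (βγ)/√(1+(βγ)²) = 0.89845/√1.807212 = 0.6683.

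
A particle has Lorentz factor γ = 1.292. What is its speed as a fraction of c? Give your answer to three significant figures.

β = √(1 − 1/γ²) = √(1 − 1/1.669264) = √0.400934 = 0.633.

0.633c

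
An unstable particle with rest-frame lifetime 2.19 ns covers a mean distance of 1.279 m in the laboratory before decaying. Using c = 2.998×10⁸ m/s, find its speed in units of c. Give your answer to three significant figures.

Lab distance = (lab lifetime)·v = γτ·βc, so βγ = d/(cτ) = 1.279/(2.998×10⁸ × 2.190×10^-9) = 1.948.
With βγ = 1.948: γ² = 1 + (βγ)² = 4.7947, and β = (βγ)/γ = 1.948/2.18968 = 0.890.

0.890c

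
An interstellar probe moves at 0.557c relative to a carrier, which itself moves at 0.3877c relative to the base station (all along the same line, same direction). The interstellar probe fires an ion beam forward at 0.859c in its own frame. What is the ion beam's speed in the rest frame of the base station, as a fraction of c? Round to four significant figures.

0.9811c

First combine the ion beam and interstellar probe (S''→S'): u₁ = (0.859 + 0.557)/(1 + 0.859×0.557) = 1.416/1.478463 = 0.95775.
Then combine with the carrier (S'→S): u = (0.95775 + 0.3877)/(1 + 0.95775×0.3877) = 1.34545/1.371319675 = 0.98114.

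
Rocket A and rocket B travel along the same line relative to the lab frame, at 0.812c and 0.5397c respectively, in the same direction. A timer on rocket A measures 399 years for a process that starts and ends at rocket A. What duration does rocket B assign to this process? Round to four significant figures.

456.2 years

Speed of rocket A in rocket B's frame: u = (v_A − v_B)/(1 − v_A v_B/c²) = (0.812 − 0.5397)/(1 − 0.812×0.5397) = 0.2723/0.5617636 = 0.48472; |u| = 0.48472c.
γ for this relative speed: γ = 1/√(1 − 0.234953) = 1.1433.
The clock on rocket A records proper time, so rocket B measures Δt = γΔτ = 1.1433 × 399 = 456.2 years.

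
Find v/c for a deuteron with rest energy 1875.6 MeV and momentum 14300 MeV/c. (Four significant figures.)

βγ = pc/(mc²) = 14300/1875.6 = 7.6242.
Since γ² = 1 + (βγ)² = 59.1284, γ = √59.1284 = 7.6895, and β = (βγ)/γ = 7.6242/7.6895 = 0.9915.

0.9915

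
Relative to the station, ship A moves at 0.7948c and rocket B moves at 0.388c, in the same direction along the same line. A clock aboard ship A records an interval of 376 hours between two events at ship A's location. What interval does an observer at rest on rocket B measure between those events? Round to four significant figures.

464.9 hours

Transform ship A's velocity into rocket B's frame: (0.7948 − 0.388)/(1 − 0.7948·0.388) = 0.4068/0.6916176, so the relative speed is 0.58819c.
At |u| = 0.58819c, γ = (1 − 0.345967)^(−1/2) = 1.2365.
The clock on ship A records proper time, so rocket B measures Δt = γΔτ = 1.2365 × 376 = 464.9 hours.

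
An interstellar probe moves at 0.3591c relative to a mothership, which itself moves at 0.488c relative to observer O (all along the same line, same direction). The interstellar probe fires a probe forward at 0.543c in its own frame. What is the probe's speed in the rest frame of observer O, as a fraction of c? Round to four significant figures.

Apply u = (u'+v)/(1+u'v) twice. Probe in the mothership frame: (0.543+0.3591)/(1+0.543·0.3591) = 0.9021/1.1949913 = 0.7549c.
That velocity, transformed to the rest frame of observer O: (0.7549+0.488)/(1+0.7549·0.488) = 1.2429/1.3683912 = 0.90829c.

0.9083c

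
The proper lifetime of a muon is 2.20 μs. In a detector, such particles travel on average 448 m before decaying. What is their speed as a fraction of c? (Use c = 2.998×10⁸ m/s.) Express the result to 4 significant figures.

d = βγcτ ⇒ βγ = d/(cτ) = 448.0 m / (659.56 m) = 0.67924.
β = (βγ)/√(1+(βγ)²) = 0.67924/√1.461367 = 0.5619.

0.5619c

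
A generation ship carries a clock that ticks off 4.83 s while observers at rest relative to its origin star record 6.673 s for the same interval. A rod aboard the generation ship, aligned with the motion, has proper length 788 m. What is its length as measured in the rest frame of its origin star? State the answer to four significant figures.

570.4 m

The time-dilation ratio gives γ = 6.673/4.83 = 1.38157.
L = L₀/γ = 788/1.38157 = 570.4 m.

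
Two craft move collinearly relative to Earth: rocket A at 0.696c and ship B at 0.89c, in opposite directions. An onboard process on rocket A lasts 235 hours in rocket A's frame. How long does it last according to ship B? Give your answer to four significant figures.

Speed of rocket A in ship B's frame: u = (v_A + v_B)/(1 + v_A v_B/c²) = (0.696 + 0.89)/(1 + 0.696×0.89) = 1.586/1.61944 = 0.97935; |u| = 0.97935c.
At |u| = 0.97935c, γ = (1 − 0.959126)^(−1/2) = 4.9463.
The clock on rocket A records proper time, so ship B measures Δt = γΔτ = 4.9463 × 235 = 1162 hours.

1162 hours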